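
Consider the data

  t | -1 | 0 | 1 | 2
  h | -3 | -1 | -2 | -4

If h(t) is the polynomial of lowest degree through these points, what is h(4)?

-3

Using Newton's divided-difference form:
h[-1,0] = (-1 - (-3)) / (0 - (-1)) = 2
h[0,1] = (-2 - (-1)) / (1 - 0) = -1
h[1,2] = (-4 - (-2)) / (2 - 1) = -2
h[-1,0,1] = (-1 - 2) / (1 - (-1)) = -3/2
h[0,1,2] = (-2 - (-1)) / (2 - 0) = -1/2
h[-1,0,1,2] = (-1/2 - (-3/2)) / (2 - (-1)) = 1/3
h(4) = -3 + 2·(5) + (-3/2)·(5)·(4) + (1/3)·(5)·(4)·(3) = -3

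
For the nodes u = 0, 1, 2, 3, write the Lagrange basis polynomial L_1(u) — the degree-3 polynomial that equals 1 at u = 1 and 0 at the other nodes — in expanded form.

L_1(u) = (1/2)u^3 - (5/2)u^2 + 3u

L_1(u) = u(u - 2)(u - 3) / [(1)·(-1)·(-2)]
       = (u^3 - 5u^2 + 6u) / (2)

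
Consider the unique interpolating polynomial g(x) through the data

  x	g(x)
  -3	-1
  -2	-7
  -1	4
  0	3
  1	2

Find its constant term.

Build the Lagrange basis polynomials:
L_0(x) = (x + 2)(x + 1)x(x - 1) / [24] = (1/24)x^4 + (1/12)x^3 - (1/24)x^2 - (1/12)x
L_1(x) = (x + 3)(x + 1)x(x - 1) / [-6] = -(1/6)x^4 - (1/2)x^3 + (1/6)x^2 + (1/2)x
L_2(x) = (x + 3)(x + 2)x(x - 1) / [4] = (1/4)x^4 + x^3 + (1/4)x^2 - (3/2)x
L_3(x) = (x + 3)(x + 2)(x + 1)(x - 1) / [-6] = -(1/6)x^4 - (5/6)x^3 - (5/6)x^2 + (5/6)x + 1
L_4(x) = (x + 3)(x + 2)(x + 1)x / [24] = (1/24)x^4 + (1/4)x^3 + (11/24)x^2 + (1/4)x
g(x) = (-1)·L_0 + (-7)·L_1 + 4·L_2 + 3·L_3 + 2·L_4
Only the constant term is needed; take it from each L_i and combine:
(-1)·(0) + (-7)·(0) + 4·(0) + 3·(1) + 2·(0) = 3

3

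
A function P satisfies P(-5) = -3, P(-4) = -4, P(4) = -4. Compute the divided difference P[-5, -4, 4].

1/9

P[-5,-4] = (-4 - (-3)) / (-4 - (-5)) = -1
P[-4,4] = (-4 - (-4)) / (4 - (-4)) = 0
P[-5,-4,4] = (0 - (-1)) / (4 - (-5)) = 1/9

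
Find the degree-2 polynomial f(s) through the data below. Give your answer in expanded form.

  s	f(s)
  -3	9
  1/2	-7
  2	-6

Newton's divided differences:
f[-3,1/2] = (-7 - 9) / (1/2 - (-3)) = -32/7
f[1/2,2] = (-6 - (-7)) / (2 - 1/2) = 2/3
f[-3,1/2,2] = (2/3 - (-32/7)) / (2 - (-3)) = 22/21
f(s) = 9 + (-32/7)·(s + 3) + (22/21)·(s + 3)(s - 1/2)
Expanding: f(s) = (22/21)s^2 - (41/21)s - 44/7

f(s) = (22/21)s^2 - (41/21)s - 44/7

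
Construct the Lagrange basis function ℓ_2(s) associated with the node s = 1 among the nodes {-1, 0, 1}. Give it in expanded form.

ℓ_2(s) = (1/2)s^2 + (1/2)s

ℓ_2(s) = (s + 1)s / [(2)·(1)]
       = (s^2 + s) / (2)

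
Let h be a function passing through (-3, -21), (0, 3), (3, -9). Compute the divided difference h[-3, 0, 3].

h[-3,0] = (3 - (-21)) / (0 - (-3)) = 8
h[0,3] = (-9 - 3) / (3 - 0) = -4
h[-3,0,3] = (-4 - 8) / (3 - (-3)) = -2

-2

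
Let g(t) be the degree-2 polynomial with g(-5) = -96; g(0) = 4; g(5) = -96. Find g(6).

Using Newton's divided-difference form:
g[-5,0] = (4 - (-96)) / (0 - (-5)) = 20
g[0,5] = (-96 - 4) / (5 - 0) = -20
g[-5,0,5] = (-20 - 20) / (5 - (-5)) = -4
g(6) = -96 + 20·(11) + (-4)·(11)·(6) = -140

-140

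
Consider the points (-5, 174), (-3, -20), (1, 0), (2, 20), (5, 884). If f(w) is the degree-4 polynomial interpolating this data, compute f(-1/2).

Evaluate each Lagrange basis at w = -1/2:
L_0(-1/2) = (5/2)·(-3/2)·(-5/2)·(-11/2)/[(-2)·(-6)·(-7)·(-10)] = -55/896
L_1(-1/2) = (9/2)·(-3/2)·(-5/2)·(-11/2)/[(2)·(-4)·(-5)·(-8)] = 297/1024
L_2(-1/2) = (9/2)·(5/2)·(-5/2)·(-11/2)/[(6)·(4)·(-1)·(-4)] = 825/512
L_3(-1/2) = (9/2)·(5/2)·(-3/2)·(-11/2)/[(7)·(5)·(1)·(-3)] = -99/112
L_4(-1/2) = (9/2)·(5/2)·(-3/2)·(-5/2)/[(10)·(8)·(4)·(3)] = 45/1024
Sum: 174·(-55/896) + (-20)·(297/1024) + 0 + 20·(-99/112) + 884·(45/1024) = 75/16

75/16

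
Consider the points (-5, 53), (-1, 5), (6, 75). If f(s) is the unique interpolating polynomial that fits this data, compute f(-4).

Evaluate each Lagrange basis at s = -4:
L_0(-4) = (-3)·(-10)/[(-4)·(-11)] = 15/22
L_1(-4) = (1)·(-10)/[(4)·(-7)] = 5/14
L_2(-4) = (1)·(-3)/[(11)·(7)] = -3/77
Sum: 53·(15/22) + 5·(5/14) + 75·(-3/77) = 35

35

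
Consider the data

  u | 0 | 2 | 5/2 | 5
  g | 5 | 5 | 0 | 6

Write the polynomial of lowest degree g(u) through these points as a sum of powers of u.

g(u) = (122/75)u^3 - (283/25)u^2 + (242/15)u + 5

L_0(u) = (u - 2)(u - 5/2)(u - 5) / [-25] = -(1/25)u^3 + (19/50)u^2 - (11/10)u + 1
L_1(u) = u(u - 5/2)(u - 5) / [3] = (1/3)u^3 - (5/2)u^2 + (25/6)u
L_2(u) = u(u - 2)(u - 5) / [-25/8] = -(8/25)u^3 + (56/25)u^2 - (16/5)u
L_3(u) = u(u - 2)(u - 5/2) / [75/2] = (2/75)u^3 - (3/25)u^2 + (2/15)u
g(u) = 5·L_0 + 5·L_1 + 0·L_2 + 6·L_3
  5·L_0(u) = -(1/5)u^3 + (19/10)u^2 - (11/2)u + 5
  5·L_1(u) = (5/3)u^3 - (25/2)u^2 + (125/6)u
  0·L_2(u) = 0
  6·L_3(u) = (4/25)u^3 - (18/25)u^2 + (4/5)u
Adding term by term: (122/75)u^3 - (283/25)u^2 + (242/15)u + 5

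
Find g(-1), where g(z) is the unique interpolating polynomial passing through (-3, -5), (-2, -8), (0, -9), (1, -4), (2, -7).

-56/5

Evaluate each Lagrange basis at z = -1:
L_0(-1) = (1)·(-1)·(-2)·(-3)/[(-1)·(-3)·(-4)·(-5)] = -1/10
L_1(-1) = (2)·(-1)·(-2)·(-3)/[(1)·(-2)·(-3)·(-4)] = 1/2
L_2(-1) = (2)·(1)·(-2)·(-3)/[(3)·(2)·(-1)·(-2)] = 1
L_3(-1) = (2)·(1)·(-1)·(-3)/[(4)·(3)·(1)·(-1)] = -1/2
L_4(-1) = (2)·(1)·(-1)·(-2)/[(5)·(4)·(2)·(1)] = 1/10
Sum: (-5)·(-1/10) + (-8)·(1/2) + (-9)·(1) + (-4)·(-1/2) + (-7)·(1/10) = -56/5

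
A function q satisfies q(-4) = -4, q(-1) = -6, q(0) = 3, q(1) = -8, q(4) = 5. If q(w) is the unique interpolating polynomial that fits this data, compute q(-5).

539/4

L_0(-5) = (-4)·(-5)·(-6)·(-9)/[(-3)·(-4)·(-5)·(-8)] = 9/4
L_1(-5) = (-1)·(-5)·(-6)·(-9)/[(3)·(-1)·(-2)·(-5)] = -9
L_2(-5) = (-1)·(-4)·(-6)·(-9)/[(4)·(1)·(-1)·(-4)] = 27/2
L_3(-5) = (-1)·(-4)·(-5)·(-9)/[(5)·(2)·(1)·(-3)] = -6
L_4(-5) = (-1)·(-4)·(-5)·(-6)/[(8)·(5)·(4)·(3)] = 1/4
Sum: (-4)·(9/4) + (-6)·(-9) + 3·(27/2) + (-8)·(-6) + 5·(1/4) = 539/4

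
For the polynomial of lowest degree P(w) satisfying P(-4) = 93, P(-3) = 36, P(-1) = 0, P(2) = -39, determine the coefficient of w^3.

-2

The leading coefficient equals the top divided difference P[-4,-3,-1,2].
P[-4,-3] = (36 - 93) / (-3 - (-4)) = -57
P[-3,-1] = (0 - 36) / (-1 - (-3)) = -18
P[-1,2] = (-39 - 0) / (2 - (-1)) = -13
P[-4,-3,-1] = (-18 - (-57)) / (-1 - (-4)) = 13
P[-3,-1,2] = (-13 - (-18)) / (2 - (-3)) = 1
P[-4,-3,-1,2] = (1 - 13) / (2 - (-4)) = -2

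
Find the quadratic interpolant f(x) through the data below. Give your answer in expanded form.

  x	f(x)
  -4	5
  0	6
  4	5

f(x) = -(1/16)x^2 + 6

Newton's divided differences:
f[-4,0] = (6 - 5) / (0 - (-4)) = 1/4
f[0,4] = (5 - 6) / (4 - 0) = -1/4
f[-4,0,4] = (-1/4 - 1/4) / (4 - (-4)) = -1/16
f(x) = 5 + (1/4)·(x + 4) + (-1/16)·(x + 4)x
Expanding: f(x) = -(1/16)x^2 + 6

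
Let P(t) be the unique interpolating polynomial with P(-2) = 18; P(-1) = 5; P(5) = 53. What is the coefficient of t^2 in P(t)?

Build the Lagrange basis polynomials:
L_0(t) = (t + 1)(t - 5) / [7] = (1/7)t^2 - (4/7)t - 5/7
L_1(t) = (t + 2)(t - 5) / [-6] = -(1/6)t^2 + (1/2)t + 5/3
L_2(t) = (t + 2)(t + 1) / [42] = (1/42)t^2 + (1/14)t + 1/21
P(t) = 18·L_0 + 5·L_1 + 53·L_2
Only the coefficient of t^2 is needed; take it from each L_i and combine:
18·(1/7) + 5·(-1/6) + 53·(1/42) = 3

3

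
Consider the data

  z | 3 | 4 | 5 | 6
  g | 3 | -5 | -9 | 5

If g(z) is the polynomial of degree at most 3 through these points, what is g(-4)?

-1005

L_0(-4) = (-8)·(-9)·(-10)/[(-1)·(-2)·(-3)] = 120
L_1(-4) = (-7)·(-9)·(-10)/[(1)·(-1)·(-2)] = -315
L_2(-4) = (-7)·(-8)·(-10)/[(2)·(1)·(-1)] = 280
L_3(-4) = (-7)·(-8)·(-9)/[(3)·(2)·(1)] = -84
Sum: 3·(120) + (-5)·(-315) + (-9)·(280) + 5·(-84) = -1005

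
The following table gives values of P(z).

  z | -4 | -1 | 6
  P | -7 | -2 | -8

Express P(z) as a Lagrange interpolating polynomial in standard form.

P(z) = -(53/210)z^2 + (17/42)z - 47/35

L_0(z) = (z + 1)(z - 6) / [30] = (1/30)z^2 - (1/6)z - 1/5
L_1(z) = (z + 4)(z - 6) / [-21] = -(1/21)z^2 + (2/21)z + 8/7
L_2(z) = (z + 4)(z + 1) / [70] = (1/70)z^2 + (1/14)z + 2/35
P(z) = (-7)·L_0 + (-2)·L_1 + (-8)·L_2
  (-7)·L_0(z) = -(7/30)z^2 + (7/6)z + 7/5
  (-2)·L_1(z) = (2/21)z^2 - (4/21)z - 16/7
  (-8)·L_2(z) = -(4/35)z^2 - (4/7)z - 16/35
Adding term by term: -(53/210)z^2 + (17/42)z - 47/35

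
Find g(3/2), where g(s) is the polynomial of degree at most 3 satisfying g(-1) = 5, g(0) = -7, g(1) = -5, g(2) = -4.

Evaluate each Lagrange basis at s = 3/2:
L_0(3/2) = (3/2)·(1/2)·(-1/2)/[(-1)·(-2)·(-3)] = 1/16
L_1(3/2) = (5/2)·(1/2)·(-1/2)/[(1)·(-1)·(-2)] = -5/16
L_2(3/2) = (5/2)·(3/2)·(-1/2)/[(2)·(1)·(-1)] = 15/16
L_3(3/2) = (5/2)·(3/2)·(1/2)/[(3)·(2)·(1)] = 5/16
Sum: 5·(1/16) + (-7)·(-5/16) + (-5)·(15/16) + (-4)·(5/16) = -55/16

-55/16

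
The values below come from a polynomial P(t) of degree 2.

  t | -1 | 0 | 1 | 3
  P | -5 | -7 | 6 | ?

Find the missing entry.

77

The 3 known values determine P uniquely (degree ≤ 2).
Evaluate each Lagrange basis at t = 3:
L_0(3) = (3)·(2)/[(-1)·(-2)] = 3
L_1(3) = (4)·(2)/[(1)·(-1)] = -8
L_2(3) = (4)·(3)/[(2)·(1)] = 6
Sum: (-5)·(3) + (-7)·(-8) + 6·(6) = 77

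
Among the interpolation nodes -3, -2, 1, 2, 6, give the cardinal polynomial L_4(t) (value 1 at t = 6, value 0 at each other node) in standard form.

L_4(t) = (1/1440)t^4 + (1/720)t^3 - (7/1440)t^2 - (1/180)t + 1/120

L_4(t) = (t + 3)(t + 2)(t - 1)(t - 2) / [(9)·(8)·(5)·(4)]
       = (t^4 + 2t^3 - 7t^2 - 8t + 12) / (1440)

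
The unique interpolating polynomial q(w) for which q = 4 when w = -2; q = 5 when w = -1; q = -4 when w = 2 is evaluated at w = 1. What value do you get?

1

L_0(1) = (2)·(-1)/[(-1)·(-4)] = -1/2
L_1(1) = (3)·(-1)/[(1)·(-3)] = 1
L_2(1) = (3)·(2)/[(4)·(3)] = 1/2
Sum: 4·(-1/2) + 5·(1) + (-4)·(1/2) = 1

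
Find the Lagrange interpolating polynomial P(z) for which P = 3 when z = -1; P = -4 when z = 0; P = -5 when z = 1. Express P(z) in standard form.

P(z) = 3z^2 - 4z - 4

Build the Lagrange basis polynomials:
L_0(z) = z(z - 1) / [2] = (1/2)z^2 - (1/2)z
L_1(z) = (z + 1)(z - 1) / [-1] = -z^2 + 1
L_2(z) = (z + 1)z / [2] = (1/2)z^2 + (1/2)z
P(z) = 3·L_0 + (-4)·L_1 + (-5)·L_2
  3·L_0(z) = (3/2)z^2 - (3/2)z
  (-4)·L_1(z) = 4z^2 - 4
  (-5)·L_2(z) = -(5/2)z^2 - (5/2)z
Adding term by term: 3z^2 - 4z - 4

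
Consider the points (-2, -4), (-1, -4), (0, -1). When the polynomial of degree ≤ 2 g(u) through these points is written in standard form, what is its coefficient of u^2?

Build the Lagrange basis polynomials:
L_0(u) = (u + 1)u / [2] = (1/2)u^2 + (1/2)u
L_1(u) = (u + 2)u / [-1] = -u^2 - 2u
L_2(u) = (u + 2)(u + 1) / [2] = (1/2)u^2 + (3/2)u + 1
g(u) = (-4)·L_0 + (-4)·L_1 + (-1)·L_2
Only the coefficient of u^2 is needed; take it from each L_i and combine:
(-4)·(1/2) + (-4)·(-1) + (-1)·(1/2) = 3/2

3/2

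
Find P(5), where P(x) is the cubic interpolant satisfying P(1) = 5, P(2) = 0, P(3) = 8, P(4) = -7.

-81

Using Newton's divided-difference form:
P[1,2] = (0 - 5) / (2 - 1) = -5
P[2,3] = (8 - 0) / (3 - 2) = 8
P[3,4] = (-7 - 8) / (4 - 3) = -15
P[1,2,3] = (8 - (-5)) / (3 - 1) = 13/2
P[2,3,4] = (-15 - 8) / (4 - 2) = -23/2
P[1,2,3,4] = (-23/2 - 13/2) / (4 - 1) = -6
P(5) = 5 + (-5)·(4) + (13/2)·(4)·(3) + (-6)·(4)·(3)·(2) = -81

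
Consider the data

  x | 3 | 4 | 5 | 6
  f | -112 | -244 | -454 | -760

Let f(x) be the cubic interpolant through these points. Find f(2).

Using Newton's divided-difference form:
f[3,4] = (-244 - (-112)) / (4 - 3) = -132
f[4,5] = (-454 - (-244)) / (5 - 4) = -210
f[5,6] = (-760 - (-454)) / (6 - 5) = -306
f[3,4,5] = (-210 - (-132)) / (5 - 3) = -39
f[4,5,6] = (-306 - (-210)) / (6 - 4) = -48
f[3,4,5,6] = (-48 - (-39)) / (6 - 3) = -3
f(2) = -112 + (-132)·(-1) + (-39)·(-1)·(-2) + (-3)·(-1)·(-2)·(-3) = -40

-40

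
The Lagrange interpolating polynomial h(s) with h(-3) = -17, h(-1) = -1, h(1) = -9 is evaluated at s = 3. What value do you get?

-41

Evaluate each Lagrange basis at s = 3:
L_0(3) = (4)·(2)/[(-2)·(-4)] = 1
L_1(3) = (6)·(2)/[(2)·(-2)] = -3
L_2(3) = (6)·(4)/[(4)·(2)] = 3
Sum: (-17)·(1) + (-1)·(-3) + (-9)·(3) = -41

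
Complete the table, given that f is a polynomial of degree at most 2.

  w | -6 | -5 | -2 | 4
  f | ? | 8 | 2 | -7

The 3 known values determine f uniquely (degree ≤ 2).
Evaluate each Lagrange basis at w = -6:
L_0(-6) = (-4)·(-10)/[(-3)·(-9)] = 40/27
L_1(-6) = (-1)·(-10)/[(3)·(-6)] = -5/9
L_2(-6) = (-1)·(-4)/[(9)·(6)] = 2/27
Sum: 8·(40/27) + 2·(-5/9) + (-7)·(2/27) = 92/9

92/9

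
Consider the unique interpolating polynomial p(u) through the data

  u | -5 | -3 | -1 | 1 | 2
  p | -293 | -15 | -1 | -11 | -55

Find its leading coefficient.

L_0(u) = (u + 3)(u + 1)(u - 1)(u - 2) / [336] = (1/336)u^4 + (1/336)u^3 - (1/48)u^2 - (1/336)u + 1/56
L_1(u) = (u + 5)(u + 1)(u - 1)(u - 2) / [-80] = -(1/80)u^4 - (3/80)u^3 + (11/80)u^2 + (3/80)u - 1/8
L_2(u) = (u + 5)(u + 3)(u - 1)(u - 2) / [48] = (1/48)u^4 + (5/48)u^3 - (7/48)u^2 - (29/48)u + 5/8
L_3(u) = (u + 5)(u + 3)(u + 1)(u - 2) / [-48] = -(1/48)u^4 - (7/48)u^3 - (5/48)u^2 + (31/48)u + 5/8
L_4(u) = (u + 5)(u + 3)(u + 1)(u - 1) / [105] = (1/105)u^4 + (8/105)u^3 + (2/15)u^2 - (8/105)u - 1/7
p(u) = (-293)·L_0 + (-15)·L_1 + (-1)·L_2 + (-11)·L_3 + (-55)·L_4
Only the coefficient of u^4 is needed; take it from each L_i and combine:
(-293)·(1/336) + (-15)·(-1/80) + (-1)·(1/48) + (-11)·(-1/48) + (-55)·(1/105) = -1

-1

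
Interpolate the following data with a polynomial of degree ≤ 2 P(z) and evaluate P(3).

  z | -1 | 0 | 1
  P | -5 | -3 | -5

Evaluate each Lagrange basis at z = 3:
L_0(3) = (3)·(2)/[(-1)·(-2)] = 3
L_1(3) = (4)·(2)/[(1)·(-1)] = -8
L_2(3) = (4)·(3)/[(2)·(1)] = 6
Sum: (-5)·(3) + (-3)·(-8) + (-5)·(6) = -21

-21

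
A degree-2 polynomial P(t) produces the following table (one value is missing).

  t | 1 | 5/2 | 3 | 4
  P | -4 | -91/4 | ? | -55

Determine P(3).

The 3 known values determine P uniquely (degree ≤ 2).
L_0(3) = (1/2)·(-1)/[(-3/2)·(-3)] = -1/9
L_1(3) = (2)·(-1)/[(3/2)·(-3/2)] = 8/9
L_2(3) = (2)·(1/2)/[(3)·(3/2)] = 2/9
Sum: (-4)·(-1/9) + (-91/4)·(8/9) + (-55)·(2/9) = -32

-32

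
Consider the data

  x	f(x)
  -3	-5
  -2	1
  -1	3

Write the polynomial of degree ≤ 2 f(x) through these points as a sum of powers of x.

Newton's divided differences:
f[-3,-2] = (1 - (-5)) / (-2 - (-3)) = 6
f[-2,-1] = (3 - 1) / (-1 - (-2)) = 2
f[-3,-2,-1] = (2 - 6) / (-1 - (-3)) = -2
f(x) = -5 + 6·(x + 3) + (-2)·(x + 3)(x + 2)
Expanding: f(x) = -2x^2 - 4x + 1

f(x) = -2x^2 - 4x + 1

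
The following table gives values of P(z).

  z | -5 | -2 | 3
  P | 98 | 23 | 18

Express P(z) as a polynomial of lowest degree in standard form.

P(z) = 3z^2 - 4z + 3

Build the Lagrange basis polynomials:
L_0(z) = (z + 2)(z - 3) / [24] = (1/24)z^2 - (1/24)z - 1/4
L_1(z) = (z + 5)(z - 3) / [-15] = -(1/15)z^2 - (2/15)z + 1
L_2(z) = (z + 5)(z + 2) / [40] = (1/40)z^2 + (7/40)z + 1/4
P(z) = 98·L_0 + 23·L_1 + 18·L_2
  98·L_0(z) = (49/12)z^2 - (49/12)z - 49/2
  23·L_1(z) = -(23/15)z^2 - (46/15)z + 23
  18·L_2(z) = (9/20)z^2 + (63/20)z + 9/2
Adding term by term: 3z^2 - 4z + 3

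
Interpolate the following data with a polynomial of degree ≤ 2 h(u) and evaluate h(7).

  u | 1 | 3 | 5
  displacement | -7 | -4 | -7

-16

Evaluate each Lagrange basis at u = 7:
L_0(7) = (4)·(2)/[(-2)·(-4)] = 1
L_1(7) = (6)·(2)/[(2)·(-2)] = -3
L_2(7) = (6)·(4)/[(4)·(2)] = 3
Sum: (-7)·(1) + (-4)·(-3) + (-7)·(3) = -16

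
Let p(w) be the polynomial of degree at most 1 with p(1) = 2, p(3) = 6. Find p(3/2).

3

Evaluate each Lagrange basis at w = 3/2:
L_0(3/2) = (-3/2)/[(-2)] = 3/4
L_1(3/2) = (1/2)/[(2)] = 1/4
Sum: 2·(3/4) + 6·(1/4) = 3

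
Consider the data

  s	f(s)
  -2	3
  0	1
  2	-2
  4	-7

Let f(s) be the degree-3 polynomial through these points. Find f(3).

Evaluate each Lagrange basis at s = 3:
L_0(3) = (3)·(1)·(-1)/[(-2)·(-4)·(-6)] = 1/16
L_1(3) = (5)·(1)·(-1)/[(2)·(-2)·(-4)] = -5/16
L_2(3) = (5)·(3)·(-1)/[(4)·(2)·(-2)] = 15/16
L_3(3) = (5)·(3)·(1)/[(6)·(4)·(2)] = 5/16
Sum: 3·(1/16) + 1·(-5/16) + (-2)·(15/16) + (-7)·(5/16) = -67/16

-67/16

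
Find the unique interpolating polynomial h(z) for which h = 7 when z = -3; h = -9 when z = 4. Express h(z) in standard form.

L_0(z) = (z - 4) / [-7] = -(1/7)z + 4/7
L_1(z) = (z + 3) / [7] = (1/7)z + 3/7
h(z) = 7·L_0 + (-9)·L_1
  7·L_0(z) = -z + 4
  (-9)·L_1(z) = -(9/7)z - 27/7
Adding term by term: -(16/7)z + 1/7

h(z) = -(16/7)z + 1/7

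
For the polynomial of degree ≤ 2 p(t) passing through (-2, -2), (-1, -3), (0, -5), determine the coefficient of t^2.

-1/2

Build the Lagrange basis polynomials:
L_0(t) = (t + 1)t / [2] = (1/2)t^2 + (1/2)t
L_1(t) = (t + 2)t / [-1] = -t^2 - 2t
L_2(t) = (t + 2)(t + 1) / [2] = (1/2)t^2 + (3/2)t + 1
p(t) = (-2)·L_0 + (-3)·L_1 + (-5)·L_2
Only the coefficient of t^2 is needed; take it from each L_i and combine:
(-2)·(1/2) + (-3)·(-1) + (-5)·(1/2) = -1/2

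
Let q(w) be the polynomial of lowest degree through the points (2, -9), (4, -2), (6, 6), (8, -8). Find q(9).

Using Newton's divided-difference form:
q[2,4] = (-2 - (-9)) / (4 - 2) = 7/2
q[4,6] = (6 - (-2)) / (6 - 4) = 4
q[6,8] = (-8 - 6) / (8 - 6) = -7
q[2,4,6] = (4 - 7/2) / (6 - 2) = 1/8
q[4,6,8] = (-7 - 4) / (8 - 4) = -11/4
q[2,4,6,8] = (-11/4 - 1/8) / (8 - 2) = -23/48
q(9) = -9 + (7/2)·(7) + (1/8)·(7)·(5) + (-23/48)·(7)·(5)·(3) = -487/16

-487/16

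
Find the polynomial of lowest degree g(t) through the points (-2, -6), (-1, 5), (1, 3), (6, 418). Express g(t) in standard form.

Newton's divided differences:
g[-2,-1] = (5 - (-6)) / (-1 - (-2)) = 11
g[-1,1] = (3 - 5) / (1 - (-1)) = -1
g[1,6] = (418 - 3) / (6 - 1) = 83
g[-2,-1,1] = (-1 - 11) / (1 - (-2)) = -4
g[-1,1,6] = (83 - (-1)) / (6 - (-1)) = 12
g[-2,-1,1,6] = (12 - (-4)) / (6 - (-2)) = 2
g(t) = -6 + 11·(t + 2) + (-4)·(t + 2)(t + 1) + 2·(t + 2)(t + 1)(t - 1)
Expanding: g(t) = 2t^3 - 3t + 4

g(t) = 2t^3 - 3t + 4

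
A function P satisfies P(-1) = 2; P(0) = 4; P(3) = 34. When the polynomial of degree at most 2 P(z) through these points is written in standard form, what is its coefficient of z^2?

2

The leading coefficient equals the top divided difference P[-1,0,3].
P[-1,0] = (4 - 2) / (0 - (-1)) = 2
P[0,3] = (34 - 4) / (3 - 0) = 10
P[-1,0,3] = (10 - 2) / (3 - (-1)) = 2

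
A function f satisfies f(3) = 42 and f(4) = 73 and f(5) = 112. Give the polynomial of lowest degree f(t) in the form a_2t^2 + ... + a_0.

f(t) = 4t^2 + 3t - 3

Build the Lagrange basis polynomials:
L_0(t) = (t - 4)(t - 5) / [2] = (1/2)t^2 - (9/2)t + 10
L_1(t) = (t - 3)(t - 5) / [-1] = -t^2 + 8t - 15
L_2(t) = (t - 3)(t - 4) / [2] = (1/2)t^2 - (7/2)t + 6
f(t) = 42·L_0 + 73·L_1 + 112·L_2
  42·L_0(t) = 21t^2 - 189t + 420
  73·L_1(t) = -73t^2 + 584t - 1095
  112·L_2(t) = 56t^2 - 392t + 672
Adding term by term: 4t^2 + 3t - 3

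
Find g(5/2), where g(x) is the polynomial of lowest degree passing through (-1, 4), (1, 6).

15/2

Evaluate each Lagrange basis at x = 5/2:
L_0(5/2) = (3/2)/[(-2)] = -3/4
L_1(5/2) = (7/2)/[(2)] = 7/4
Sum: 4·(-3/4) + 6·(7/4) = 15/2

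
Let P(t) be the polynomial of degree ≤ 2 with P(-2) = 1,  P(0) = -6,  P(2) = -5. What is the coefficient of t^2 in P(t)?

L_0(t) = t(t - 2) / [8] = (1/8)t^2 - (1/4)t
L_1(t) = (t + 2)(t - 2) / [-4] = -(1/4)t^2 + 1
L_2(t) = (t + 2)t / [8] = (1/8)t^2 + (1/4)t
P(t) = 1·L_0 + (-6)·L_1 + (-5)·L_2
Only the coefficient of t^2 is needed; take it from each L_i and combine:
1·(1/8) + (-6)·(-1/4) + (-5)·(1/8) = 1

1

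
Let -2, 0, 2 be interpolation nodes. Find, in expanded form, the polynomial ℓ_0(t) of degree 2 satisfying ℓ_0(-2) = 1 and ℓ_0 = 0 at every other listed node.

ℓ_0(t) = (1/8)t^2 - (1/4)t

ℓ_0(t) = t(t - 2) / [(-2)·(-4)]
       = (t^2 - 2t) / (8)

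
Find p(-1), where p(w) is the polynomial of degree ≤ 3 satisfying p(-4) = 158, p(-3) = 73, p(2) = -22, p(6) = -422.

Using Newton's divided-difference form:
p[-4,-3] = (73 - 158) / (-3 - (-4)) = -85
p[-3,2] = (-22 - 73) / (2 - (-3)) = -19
p[2,6] = (-422 - (-22)) / (6 - 2) = -100
p[-4,-3,2] = (-19 - (-85)) / (2 - (-4)) = 11
p[-3,2,6] = (-100 - (-19)) / (6 - (-3)) = -9
p[-4,-3,2,6] = (-9 - 11) / (6 - (-4)) = -2
p(-1) = 158 + (-85)·(3) + 11·(3)·(2) + (-2)·(3)·(2)·(-3) = 5

5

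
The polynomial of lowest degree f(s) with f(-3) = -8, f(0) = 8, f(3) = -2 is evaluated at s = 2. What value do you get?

L_0(2) = (2)·(-1)/[(-3)·(-6)] = -1/9
L_1(2) = (5)·(-1)/[(3)·(-3)] = 5/9
L_2(2) = (5)·(2)/[(6)·(3)] = 5/9
Sum: (-8)·(-1/9) + 8·(5/9) + (-2)·(5/9) = 38/9

38/9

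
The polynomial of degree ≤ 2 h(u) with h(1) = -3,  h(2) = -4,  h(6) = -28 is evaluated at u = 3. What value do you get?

L_0(3) = (1)·(-3)/[(-1)·(-5)] = -3/5
L_1(3) = (2)·(-3)/[(1)·(-4)] = 3/2
L_2(3) = (2)·(1)/[(5)·(4)] = 1/10
Sum: (-3)·(-3/5) + (-4)·(3/2) + (-28)·(1/10) = -7

-7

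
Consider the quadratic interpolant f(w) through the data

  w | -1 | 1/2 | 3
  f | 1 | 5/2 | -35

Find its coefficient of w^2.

The leading coefficient equals the top divided difference f[-1,1/2,3].
f[-1,1/2] = (5/2 - 1) / (1/2 - (-1)) = 1
f[1/2,3] = (-35 - 5/2) / (3 - 1/2) = -15
f[-1,1/2,3] = (-15 - 1) / (3 - (-1)) = -4

-4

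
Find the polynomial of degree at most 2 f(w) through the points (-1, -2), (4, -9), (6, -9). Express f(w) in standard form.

f(w) = (1/5)w^2 - 2w - 21/5

Newton's divided differences:
f[-1,4] = (-9 - (-2)) / (4 - (-1)) = -7/5
f[4,6] = (-9 - (-9)) / (6 - 4) = 0
f[-1,4,6] = (0 - (-7/5)) / (6 - (-1)) = 1/5
f(w) = -2 + (-7/5)·(w + 1) + (1/5)·(w + 1)(w - 4)
Expanding: f(w) = (1/5)w^2 - 2w - 21/5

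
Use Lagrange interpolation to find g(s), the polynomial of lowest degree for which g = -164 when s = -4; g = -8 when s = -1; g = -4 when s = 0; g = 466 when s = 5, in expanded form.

L_0(s) = (s + 1)s(s - 5) / [-108] = -(1/108)s^3 + (1/27)s^2 + (5/108)s
L_1(s) = (s + 4)s(s - 5) / [18] = (1/18)s^3 - (1/18)s^2 - (10/9)s
L_2(s) = (s + 4)(s + 1)(s - 5) / [-20] = -(1/20)s^3 + (21/20)s + 1
L_3(s) = (s + 4)(s + 1)s / [270] = (1/270)s^3 + (1/54)s^2 + (2/135)s
g(s) = (-164)·L_0 + (-8)·L_1 + (-4)·L_2 + 466·L_3
  (-164)·L_0(s) = (41/27)s^3 - (164/27)s^2 - (205/27)s
  (-8)·L_1(s) = -(4/9)s^3 + (4/9)s^2 + (80/9)s
  (-4)·L_2(s) = (1/5)s^3 - (21/5)s - 4
  466·L_3(s) = (233/135)s^3 + (233/27)s^2 + (932/135)s
Adding term by term: 3s^3 + 3s^2 + 4s - 4

g(s) = 3s^3 + 3s^2 + 4s - 4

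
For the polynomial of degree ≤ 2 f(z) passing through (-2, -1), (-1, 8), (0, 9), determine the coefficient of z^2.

-4

The leading coefficient equals the top divided difference f[-2,-1,0].
f[-2,-1] = (8 - (-1)) / (-1 - (-2)) = 9
f[-1,0] = (9 - 8) / (0 - (-1)) = 1
f[-2,-1,0] = (1 - 9) / (0 - (-2)) = -4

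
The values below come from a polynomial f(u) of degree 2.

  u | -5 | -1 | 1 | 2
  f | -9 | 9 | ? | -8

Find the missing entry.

4/7

The 3 known values determine f uniquely (degree ≤ 2).
L_0(1) = (2)·(-1)/[(-4)·(-7)] = -1/14
L_1(1) = (6)·(-1)/[(4)·(-3)] = 1/2
L_2(1) = (6)·(2)/[(7)·(3)] = 4/7
Sum: (-9)·(-1/14) + 9·(1/2) + (-8)·(4/7) = 4/7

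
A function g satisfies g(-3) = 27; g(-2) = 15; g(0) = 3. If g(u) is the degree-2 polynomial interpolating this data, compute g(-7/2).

Evaluate each Lagrange basis at u = -7/2:
L_0(-7/2) = (-3/2)·(-7/2)/[(-1)·(-3)] = 7/4
L_1(-7/2) = (-1/2)·(-7/2)/[(1)·(-2)] = -7/8
L_2(-7/2) = (-1/2)·(-3/2)/[(3)·(2)] = 1/8
Sum: 27·(7/4) + 15·(-7/8) + 3·(1/8) = 69/2

69/2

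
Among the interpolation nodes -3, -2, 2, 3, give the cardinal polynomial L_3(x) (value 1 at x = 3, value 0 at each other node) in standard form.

L_3(x) = (x + 3)(x + 2)(x - 2) / [(6)·(5)·(1)]
       = (x^3 + 3x^2 - 4x - 12) / (30)

L_3(x) = (1/30)x^3 + (1/10)x^2 - (2/15)x - 2/5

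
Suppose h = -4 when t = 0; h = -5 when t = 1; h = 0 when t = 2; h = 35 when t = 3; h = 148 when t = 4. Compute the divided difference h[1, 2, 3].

h[1,2] = (0 - (-5)) / (2 - 1) = 5
h[2,3] = (35 - 0) / (3 - 2) = 35
h[1,2,3] = (35 - 5) / (3 - 1) = 15

15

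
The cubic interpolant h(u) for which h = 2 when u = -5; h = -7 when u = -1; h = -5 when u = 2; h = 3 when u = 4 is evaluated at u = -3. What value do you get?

-65/18

Using Newton's divided-difference form:
h[-5,-1] = (-7 - 2) / (-1 - (-5)) = -9/4
h[-1,2] = (-5 - (-7)) / (2 - (-1)) = 2/3
h[2,4] = (3 - (-5)) / (4 - 2) = 4
h[-5,-1,2] = (2/3 - (-9/4)) / (2 - (-5)) = 5/12
h[-1,2,4] = (4 - 2/3) / (4 - (-1)) = 2/3
h[-5,-1,2,4] = (2/3 - 5/12) / (4 - (-5)) = 1/36
h(-3) = 2 + (-9/4)·(2) + (5/12)·(2)·(-2) + (1/36)·(2)·(-2)·(-5) = -65/18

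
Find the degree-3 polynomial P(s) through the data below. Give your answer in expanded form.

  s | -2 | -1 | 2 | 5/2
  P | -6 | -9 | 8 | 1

P(s) = -(109/63)s^3 + (55/126)s^2 + (1313/126)s - 47/63

L_0(s) = (s + 1)(s - 2)(s - 5/2) / [-18] = -(1/18)s^3 + (7/36)s^2 - (1/36)s - 5/18
L_1(s) = (s + 2)(s - 2)(s - 5/2) / [21/2] = (2/21)s^3 - (5/21)s^2 - (8/21)s + 20/21
L_2(s) = (s + 2)(s + 1)(s - 5/2) / [-6] = -(1/6)s^3 - (1/12)s^2 + (11/12)s + 5/6
L_3(s) = (s + 2)(s + 1)(s - 2) / [63/8] = (8/63)s^3 + (8/63)s^2 - (32/63)s - 32/63
P(s) = (-6)·L_0 + (-9)·L_1 + 8·L_2 + 1·L_3
  (-6)·L_0(s) = (1/3)s^3 - (7/6)s^2 + (1/6)s + 5/3
  (-9)·L_1(s) = -(6/7)s^3 + (15/7)s^2 + (24/7)s - 60/7
  8·L_2(s) = -(4/3)s^3 - (2/3)s^2 + (22/3)s + 20/3
  1·L_3(s) = (8/63)s^3 + (8/63)s^2 - (32/63)s - 32/63
Adding term by term: -(109/63)s^3 + (55/126)s^2 + (1313/126)s - 47/63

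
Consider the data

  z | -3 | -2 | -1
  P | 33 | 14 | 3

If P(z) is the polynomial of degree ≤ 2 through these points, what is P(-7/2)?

L_0(-7/2) = (-3/2)·(-5/2)/[(-1)·(-2)] = 15/8
L_1(-7/2) = (-1/2)·(-5/2)/[(1)·(-1)] = -5/4
L_2(-7/2) = (-1/2)·(-3/2)/[(2)·(1)] = 3/8
Sum: 33·(15/8) + 14·(-5/4) + 3·(3/8) = 91/2

91/2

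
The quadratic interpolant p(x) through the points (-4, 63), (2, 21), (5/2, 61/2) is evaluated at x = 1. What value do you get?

Using Newton's divided-difference form:
p[-4,2] = (21 - 63) / (2 - (-4)) = -7
p[2,5/2] = (61/2 - 21) / (5/2 - 2) = 19
p[-4,2,5/2] = (19 - (-7)) / (5/2 - (-4)) = 4
p(1) = 63 + (-7)·(5) + 4·(5)·(-1) = 8

8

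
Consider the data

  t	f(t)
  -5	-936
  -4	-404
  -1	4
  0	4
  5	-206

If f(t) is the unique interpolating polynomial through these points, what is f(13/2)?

-14171/16

L_0(13/2) = (21/2)·(15/2)·(13/2)·(3/2)/[(-1)·(-4)·(-5)·(-10)] = 2457/640
L_1(13/2) = (23/2)·(15/2)·(13/2)·(3/2)/[(1)·(-3)·(-4)·(-9)] = -1495/192
L_2(13/2) = (23/2)·(21/2)·(13/2)·(3/2)/[(4)·(3)·(-1)·(-6)] = 2093/128
L_3(13/2) = (23/2)·(21/2)·(15/2)·(3/2)/[(5)·(4)·(1)·(-5)] = -4347/320
L_4(13/2) = (23/2)·(21/2)·(15/2)·(13/2)/[(10)·(9)·(6)·(5)] = 2093/960
Sum: (-936)·(2457/640) + (-404)·(-1495/192) + 4·(2093/128) + 4·(-4347/320) + (-206)·(2093/960) = -14171/16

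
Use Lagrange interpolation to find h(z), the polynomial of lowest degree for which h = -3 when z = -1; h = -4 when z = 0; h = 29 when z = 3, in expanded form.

L_0(z) = z(z - 3) / [4] = (1/4)z^2 - (3/4)z
L_1(z) = (z + 1)(z - 3) / [-3] = -(1/3)z^2 + (2/3)z + 1
L_2(z) = (z + 1)z / [12] = (1/12)z^2 + (1/12)z
h(z) = (-3)·L_0 + (-4)·L_1 + 29·L_2
  (-3)·L_0(z) = -(3/4)z^2 + (9/4)z
  (-4)·L_1(z) = (4/3)z^2 - (8/3)z - 4
  29·L_2(z) = (29/12)z^2 + (29/12)z
Adding term by term: 3z^2 + 2z - 4

h(z) = 3z^2 + 2z - 4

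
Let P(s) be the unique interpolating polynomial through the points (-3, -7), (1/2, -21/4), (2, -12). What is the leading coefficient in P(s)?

-1

The leading coefficient equals the top divided difference P[-3,1/2,2].
P[-3,1/2] = (-21/4 - (-7)) / (1/2 - (-3)) = 1/2
P[1/2,2] = (-12 - (-21/4)) / (2 - 1/2) = -9/2
P[-3,1/2,2] = (-9/2 - 1/2) / (2 - (-3)) = -1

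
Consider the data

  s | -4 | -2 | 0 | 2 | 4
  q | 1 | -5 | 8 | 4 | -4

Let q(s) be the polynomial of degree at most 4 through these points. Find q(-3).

-1093/128

Using Newton's divided-difference form:
q[-4,-2] = (-5 - 1) / (-2 - (-4)) = -3
q[-2,0] = (8 - (-5)) / (0 - (-2)) = 13/2
q[0,2] = (4 - 8) / (2 - 0) = -2
q[2,4] = (-4 - 4) / (4 - 2) = -4
q[-4,-2,0] = (13/2 - (-3)) / (0 - (-4)) = 19/8
q[-2,0,2] = (-2 - 13/2) / (2 - (-2)) = -17/8
q[0,2,4] = (-4 - (-2)) / (4 - 0) = -1/2
q[-4,-2,0,2] = (-17/8 - 19/8) / (2 - (-4)) = -3/4
q[-2,0,2,4] = (-1/2 - (-17/8)) / (4 - (-2)) = 13/48
q[-4,-2,0,2,4] = (13/48 - (-3/4)) / (4 - (-4)) = 49/384
q(-3) = 1 + (-3)·(1) + (19/8)·(1)·(-1) + (-3/4)·(1)·(-1)·(-3) + (49/384)·(1)·(-1)·(-3)·(-5) = -1093/128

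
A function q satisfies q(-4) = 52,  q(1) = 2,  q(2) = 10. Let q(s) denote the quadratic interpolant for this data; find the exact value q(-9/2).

261/4

Evaluate each Lagrange basis at s = -9/2:
L_0(-9/2) = (-11/2)·(-13/2)/[(-5)·(-6)] = 143/120
L_1(-9/2) = (-1/2)·(-13/2)/[(5)·(-1)] = -13/20
L_2(-9/2) = (-1/2)·(-11/2)/[(6)·(1)] = 11/24
Sum: 52·(143/120) + 2·(-13/20) + 10·(11/24) = 261/4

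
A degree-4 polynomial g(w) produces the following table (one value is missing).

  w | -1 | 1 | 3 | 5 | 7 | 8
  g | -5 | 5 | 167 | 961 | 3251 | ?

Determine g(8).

The 5 known values determine g uniquely (degree ≤ 4).
L_0(8) = (7)·(5)·(3)·(1)/[(-2)·(-4)·(-6)·(-8)] = 35/128
L_1(8) = (9)·(5)·(3)·(1)/[(2)·(-2)·(-4)·(-6)] = -45/32
L_2(8) = (9)·(7)·(3)·(1)/[(4)·(2)·(-2)·(-4)] = 189/64
L_3(8) = (9)·(7)·(5)·(1)/[(6)·(4)·(2)·(-2)] = -105/32
L_4(8) = (9)·(7)·(5)·(3)/[(8)·(6)·(4)·(2)] = 315/128
Sum: (-5)·(35/128) + 5·(-45/32) + 167·(189/64) + 961·(-105/32) + 3251·(315/128) = 5332

5332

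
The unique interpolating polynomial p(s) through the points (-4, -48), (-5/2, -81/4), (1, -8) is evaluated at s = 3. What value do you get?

L_0(3) = (11/2)·(2)/[(-3/2)·(-5)] = 22/15
L_1(3) = (7)·(2)/[(3/2)·(-7/2)] = -8/3
L_2(3) = (7)·(11/2)/[(5)·(7/2)] = 11/5
Sum: (-48)·(22/15) + (-81/4)·(-8/3) + (-8)·(11/5) = -34

-34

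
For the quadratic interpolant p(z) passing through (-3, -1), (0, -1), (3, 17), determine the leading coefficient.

L_0(z) = z(z - 3) / [18] = (1/18)z^2 - (1/6)z
L_1(z) = (z + 3)(z - 3) / [-9] = -(1/9)z^2 + 1
L_2(z) = (z + 3)z / [18] = (1/18)z^2 + (1/6)z
p(z) = (-1)·L_0 + (-1)·L_1 + 17·L_2
Only the coefficient of z^2 is needed; take it from each L_i and combine:
(-1)·(1/18) + (-1)·(-1/9) + 17·(1/18) = 1

1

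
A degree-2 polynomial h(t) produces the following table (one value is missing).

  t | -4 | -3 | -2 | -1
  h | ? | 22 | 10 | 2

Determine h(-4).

38

The 3 known values determine h uniquely (degree ≤ 2).
Evaluate each Lagrange basis at t = -4:
L_0(-4) = (-2)·(-3)/[(-1)·(-2)] = 3
L_1(-4) = (-1)·(-3)/[(1)·(-1)] = -3
L_2(-4) = (-1)·(-2)/[(2)·(1)] = 1
Sum: 22·(3) + 10·(-3) + 2·(1) = 38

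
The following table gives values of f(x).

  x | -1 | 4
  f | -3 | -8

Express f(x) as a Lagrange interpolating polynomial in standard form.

f(x) = -x - 4

Build the Lagrange basis polynomials:
L_0(x) = (x - 4) / [-5] = -(1/5)x + 4/5
L_1(x) = (x + 1) / [5] = (1/5)x + 1/5
f(x) = (-3)·L_0 + (-8)·L_1
  (-3)·L_0(x) = (3/5)x - 12/5
  (-8)·L_1(x) = -(8/5)x - 8/5
Adding term by term: -x - 4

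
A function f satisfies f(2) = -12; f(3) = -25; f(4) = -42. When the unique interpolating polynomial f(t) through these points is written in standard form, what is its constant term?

2

L_0(t) = (t - 3)(t - 4) / [2] = (1/2)t^2 - (7/2)t + 6
L_1(t) = (t - 2)(t - 4) / [-1] = -t^2 + 6t - 8
L_2(t) = (t - 2)(t - 3) / [2] = (1/2)t^2 - (5/2)t + 3
f(t) = (-12)·L_0 + (-25)·L_1 + (-42)·L_2
Only the constant term is needed; take it from each L_i and combine:
(-12)·(6) + (-25)·(-8) + (-42)·(3) = 2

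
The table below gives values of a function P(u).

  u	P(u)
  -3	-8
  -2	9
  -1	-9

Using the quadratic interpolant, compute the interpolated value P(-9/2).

Evaluate each Lagrange basis at u = -9/2:
L_0(-9/2) = (-5/2)·(-7/2)/[(-1)·(-2)] = 35/8
L_1(-9/2) = (-3/2)·(-7/2)/[(1)·(-1)] = -21/4
L_2(-9/2) = (-3/2)·(-5/2)/[(2)·(1)] = 15/8
Sum: (-8)·(35/8) + 9·(-21/4) + (-9)·(15/8) = -793/8

-793/8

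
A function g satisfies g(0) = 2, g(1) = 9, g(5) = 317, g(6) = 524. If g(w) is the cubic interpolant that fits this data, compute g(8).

1178

L_0(8) = (7)·(3)·(2)/[(-1)·(-5)·(-6)] = -7/5
L_1(8) = (8)·(3)·(2)/[(1)·(-4)·(-5)] = 12/5
L_2(8) = (8)·(7)·(2)/[(5)·(4)·(-1)] = -28/5
L_3(8) = (8)·(7)·(3)/[(6)·(5)·(1)] = 28/5
Sum: 2·(-7/5) + 9·(12/5) + 317·(-28/5) + 524·(28/5) = 1178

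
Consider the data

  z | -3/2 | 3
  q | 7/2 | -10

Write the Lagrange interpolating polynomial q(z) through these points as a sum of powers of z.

q(z) = -3z - 1

L_0(z) = (z - 3) / [-9/2] = -(2/9)z + 2/3
L_1(z) = (z + 3/2) / [9/2] = (2/9)z + 1/3
q(z) = (7/2)·L_0 + (-10)·L_1
  (7/2)·L_0(z) = -(7/9)z + 7/3
  (-10)·L_1(z) = -(20/9)z - 10/3
Adding term by term: -3z - 1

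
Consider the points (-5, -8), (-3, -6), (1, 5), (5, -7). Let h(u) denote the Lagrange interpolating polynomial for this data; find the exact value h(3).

43/10

Evaluate each Lagrange basis at u = 3:
L_0(3) = (6)·(2)·(-2)/[(-2)·(-6)·(-10)] = 1/5
L_1(3) = (8)·(2)·(-2)/[(2)·(-4)·(-8)] = -1/2
L_2(3) = (8)·(6)·(-2)/[(6)·(4)·(-4)] = 1
L_3(3) = (8)·(6)·(2)/[(10)·(8)·(4)] = 3/10
Sum: (-8)·(1/5) + (-6)·(-1/2) + 5·(1) + (-7)·(3/10) = 43/10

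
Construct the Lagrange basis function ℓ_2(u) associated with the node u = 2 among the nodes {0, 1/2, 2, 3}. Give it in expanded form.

ℓ_2(u) = -(1/3)u^3 + (7/6)u^2 - (1/2)u

ℓ_2(u) = u(u - 1/2)(u - 3) / [(2)·(3/2)·(-1)]
       = (u^3 - (7/2)u^2 + (3/2)u) / (-3)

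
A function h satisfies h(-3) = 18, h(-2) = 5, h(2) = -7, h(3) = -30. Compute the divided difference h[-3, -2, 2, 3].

h[-3,-2] = (5 - 18) / (-2 - (-3)) = -13
h[-2,2] = (-7 - 5) / (2 - (-2)) = -3
h[2,3] = (-30 - (-7)) / (3 - 2) = -23
h[-3,-2,2] = (-3 - (-13)) / (2 - (-3)) = 2
h[-2,2,3] = (-23 - (-3)) / (3 - (-2)) = -4
h[-3,-2,2,3] = (-4 - 2) / (3 - (-3)) = -1

-1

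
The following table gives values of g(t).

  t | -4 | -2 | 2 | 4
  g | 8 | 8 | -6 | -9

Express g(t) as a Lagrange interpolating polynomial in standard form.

Build the Lagrange basis polynomials:
L_0(t) = (t + 2)(t - 2)(t - 4) / [-96] = -(1/96)t^3 + (1/24)t^2 + (1/24)t - 1/6
L_1(t) = (t + 4)(t - 2)(t - 4) / [48] = (1/48)t^3 - (1/24)t^2 - (1/3)t + 2/3
L_2(t) = (t + 4)(t + 2)(t - 4) / [-48] = -(1/48)t^3 - (1/24)t^2 + (1/3)t + 2/3
L_3(t) = (t + 4)(t + 2)(t - 2) / [96] = (1/96)t^3 + (1/24)t^2 - (1/24)t - 1/6
g(t) = 8·L_0 + 8·L_1 + (-6)·L_2 + (-9)·L_3
  8·L_0(t) = -(1/12)t^3 + (1/3)t^2 + (1/3)t - 4/3
  8·L_1(t) = (1/6)t^3 - (1/3)t^2 - (8/3)t + 16/3
  (-6)·L_2(t) = (1/8)t^3 + (1/4)t^2 - 2t - 4
  (-9)·L_3(t) = -(3/32)t^3 - (3/8)t^2 + (3/8)t + 3/2
Adding term by term: (11/96)t^3 - (1/8)t^2 - (95/24)t + 3/2

g(t) = (11/96)t^3 - (1/8)t^2 - (95/24)t + 3/2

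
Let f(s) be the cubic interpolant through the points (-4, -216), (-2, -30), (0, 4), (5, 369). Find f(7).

Evaluate each Lagrange basis at s = 7:
L_0(7) = (9)·(7)·(2)/[(-2)·(-4)·(-9)] = -7/4
L_1(7) = (11)·(7)·(2)/[(2)·(-2)·(-7)] = 11/2
L_2(7) = (11)·(9)·(2)/[(4)·(2)·(-5)] = -99/20
L_3(7) = (11)·(9)·(7)/[(9)·(7)·(5)] = 11/5
Sum: (-216)·(-7/4) + (-30)·(11/2) + 4·(-99/20) + 369·(11/5) = 1005

1005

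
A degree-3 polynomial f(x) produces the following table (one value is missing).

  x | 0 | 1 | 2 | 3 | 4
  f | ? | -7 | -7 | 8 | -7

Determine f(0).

The 4 known values determine f uniquely (degree ≤ 3).
L_0(0) = (-2)·(-3)·(-4)/[(-1)·(-2)·(-3)] = 4
L_1(0) = (-1)·(-3)·(-4)/[(1)·(-1)·(-2)] = -6
L_2(0) = (-1)·(-2)·(-4)/[(2)·(1)·(-1)] = 4
L_3(0) = (-1)·(-2)·(-3)/[(3)·(2)·(1)] = -1
Sum: (-7)·(4) + (-7)·(-6) + 8·(4) + (-7)·(-1) = 53

53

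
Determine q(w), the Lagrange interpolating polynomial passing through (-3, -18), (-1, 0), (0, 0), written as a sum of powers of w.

Build the Lagrange basis polynomials:
L_0(w) = (w + 1)w / [6] = (1/6)w^2 + (1/6)w
L_1(w) = (w + 3)w / [-2] = -(1/2)w^2 - (3/2)w
L_2(w) = (w + 3)(w + 1) / [3] = (1/3)w^2 + (4/3)w + 1
q(w) = (-18)·L_0 + 0·L_1 + 0·L_2
  (-18)·L_0(w) = -3w^2 - 3w
  0·L_1(w) = 0
  0·L_2(w) = 0
Adding term by term: -3w^2 - 3w

q(w) = -3w^2 - 3w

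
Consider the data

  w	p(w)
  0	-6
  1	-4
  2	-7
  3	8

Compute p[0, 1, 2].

-5/2

p[0,1] = (-4 - (-6)) / (1 - 0) = 2
p[1,2] = (-7 - (-4)) / (2 - 1) = -3
p[0,1,2] = (-3 - 2) / (2 - 0) = -5/2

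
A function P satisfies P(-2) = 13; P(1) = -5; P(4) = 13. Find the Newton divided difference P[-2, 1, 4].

P[-2,1] = (-5 - 13) / (1 - (-2)) = -6
P[1,4] = (13 - (-5)) / (4 - 1) = 6
P[-2,1,4] = (6 - (-6)) / (4 - (-2)) = 2

2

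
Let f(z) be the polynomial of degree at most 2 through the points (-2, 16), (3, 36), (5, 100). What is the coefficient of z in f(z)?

0

L_0(z) = (z - 3)(z - 5) / [35] = (1/35)z^2 - (8/35)z + 3/7
L_1(z) = (z + 2)(z - 5) / [-10] = -(1/10)z^2 + (3/10)z + 1
L_2(z) = (z + 2)(z - 3) / [14] = (1/14)z^2 - (1/14)z - 3/7
f(z) = 16·L_0 + 36·L_1 + 100·L_2
Only the coefficient of z is needed; take it from each L_i and combine:
16·(-8/35) + 36·(3/10) + 100·(-1/14) = 0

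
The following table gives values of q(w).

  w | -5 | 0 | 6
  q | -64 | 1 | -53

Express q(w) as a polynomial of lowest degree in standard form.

q(w) = -2w^2 + 3w + 1

Newton's divided differences:
q[-5,0] = (1 - (-64)) / (0 - (-5)) = 13
q[0,6] = (-53 - 1) / (6 - 0) = -9
q[-5,0,6] = (-9 - 13) / (6 - (-5)) = -2
q(w) = -64 + 13·(w + 5) + (-2)·(w + 5)w
Expanding: q(w) = -2w^2 + 3w + 1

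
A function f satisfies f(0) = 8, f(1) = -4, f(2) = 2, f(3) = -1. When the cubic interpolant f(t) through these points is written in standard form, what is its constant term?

L_0(t) = (t - 1)(t - 2)(t - 3) / [-6] = -(1/6)t^3 + t^2 - (11/6)t + 1
L_1(t) = t(t - 2)(t - 3) / [2] = (1/2)t^3 - (5/2)t^2 + 3t
L_2(t) = t(t - 1)(t - 3) / [-2] = -(1/2)t^3 + 2t^2 - (3/2)t
L_3(t) = t(t - 1)(t - 2) / [6] = (1/6)t^3 - (1/2)t^2 + (1/3)t
f(t) = 8·L_0 + (-4)·L_1 + 2·L_2 + (-1)·L_3
Only the constant term is needed; take it from each L_i and combine:
8·(1) + (-4)·(0) + 2·(0) + (-1)·(0) = 8

8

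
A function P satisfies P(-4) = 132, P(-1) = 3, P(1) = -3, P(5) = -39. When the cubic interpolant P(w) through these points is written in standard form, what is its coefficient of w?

-2

Build the Lagrange basis polynomials:
L_0(w) = (w + 1)(w - 1)(w - 5) / [-135] = -(1/135)w^3 + (1/27)w^2 + (1/135)w - 1/27
L_1(w) = (w + 4)(w - 1)(w - 5) / [36] = (1/36)w^3 - (1/18)w^2 - (19/36)w + 5/9
L_2(w) = (w + 4)(w + 1)(w - 5) / [-40] = -(1/40)w^3 + (21/40)w + 1/2
L_3(w) = (w + 4)(w + 1)(w - 1) / [216] = (1/216)w^3 + (1/54)w^2 - (1/216)w - 1/54
P(w) = 132·L_0 + 3·L_1 + (-3)·L_2 + (-39)·L_3
Only the coefficient of w is needed; take it from each L_i and combine:
132·(1/135) + 3·(-19/36) + (-3)·(21/40) + (-39)·(-1/216) = -2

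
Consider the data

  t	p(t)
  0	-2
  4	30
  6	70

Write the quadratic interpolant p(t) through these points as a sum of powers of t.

p(t) = 2t^2 - 2

Build the Lagrange basis polynomials:
L_0(t) = (t - 4)(t - 6) / [24] = (1/24)t^2 - (5/12)t + 1
L_1(t) = t(t - 6) / [-8] = -(1/8)t^2 + (3/4)t
L_2(t) = t(t - 4) / [12] = (1/12)t^2 - (1/3)t
p(t) = (-2)·L_0 + 30·L_1 + 70·L_2
  (-2)·L_0(t) = -(1/12)t^2 + (5/6)t - 2
  30·L_1(t) = -(15/4)t^2 + (45/2)t
  70·L_2(t) = (35/6)t^2 - (70/3)t
Adding term by term: 2t^2 - 2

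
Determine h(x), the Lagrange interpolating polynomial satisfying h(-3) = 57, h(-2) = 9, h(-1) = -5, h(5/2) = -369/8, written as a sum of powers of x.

L_0(x) = (x + 2)(x + 1)(x - 5/2) / [-11] = -(1/11)x^3 - (1/22)x^2 + (1/2)x + 5/11
L_1(x) = (x + 3)(x + 1)(x - 5/2) / [9/2] = (2/9)x^3 + (1/3)x^2 - (14/9)x - 5/3
L_2(x) = (x + 3)(x + 2)(x - 5/2) / [-7] = -(1/7)x^3 - (5/14)x^2 + (13/14)x + 15/7
L_3(x) = (x + 3)(x + 2)(x + 1) / [693/8] = (8/693)x^3 + (16/231)x^2 + (8/63)x + 16/231
h(x) = 57·L_0 + 9·L_1 + (-5)·L_2 + (-369/8)·L_3
  57·L_0(x) = -(57/11)x^3 - (57/22)x^2 + (57/2)x + 285/11
  9·L_1(x) = 2x^3 + 3x^2 - 14x - 15
  (-5)·L_2(x) = (5/7)x^3 + (25/14)x^2 - (65/14)x - 75/7
  (-369/8)·L_3(x) = -(41/77)x^3 - (246/77)x^2 - (41/7)x - 246/77
Adding term by term: -3x^3 - x^2 + 4x - 3

h(x) = -3x^3 - x^2 + 4x - 3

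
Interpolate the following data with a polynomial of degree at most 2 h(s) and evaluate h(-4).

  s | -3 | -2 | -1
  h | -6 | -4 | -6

-12

Using Newton's divided-difference form:
h[-3,-2] = (-4 - (-6)) / (-2 - (-3)) = 2
h[-2,-1] = (-6 - (-4)) / (-1 - (-2)) = -2
h[-3,-2,-1] = (-2 - 2) / (-1 - (-3)) = -2
h(-4) = -6 + 2·(-1) + (-2)·(-1)·(-2) = -12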